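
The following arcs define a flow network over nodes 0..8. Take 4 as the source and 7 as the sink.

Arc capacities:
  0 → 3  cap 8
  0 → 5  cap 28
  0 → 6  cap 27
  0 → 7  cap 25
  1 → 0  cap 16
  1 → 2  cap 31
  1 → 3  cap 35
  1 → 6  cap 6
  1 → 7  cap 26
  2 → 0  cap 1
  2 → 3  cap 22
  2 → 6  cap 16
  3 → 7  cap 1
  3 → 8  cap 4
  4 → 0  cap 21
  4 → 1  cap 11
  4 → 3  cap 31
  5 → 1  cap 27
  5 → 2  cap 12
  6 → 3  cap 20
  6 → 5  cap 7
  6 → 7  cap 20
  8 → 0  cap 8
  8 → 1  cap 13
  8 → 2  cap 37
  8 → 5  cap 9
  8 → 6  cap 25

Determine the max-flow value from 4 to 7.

augment #1: 4→0→7 bottleneck 21, total now 21
augment #2: 4→1→7 bottleneck 11, total now 32
augment #3: 4→3→7 bottleneck 1, total now 33
augment #4: 4→3→8→0→7 bottleneck 4, total now 37

Maximum flow value: 37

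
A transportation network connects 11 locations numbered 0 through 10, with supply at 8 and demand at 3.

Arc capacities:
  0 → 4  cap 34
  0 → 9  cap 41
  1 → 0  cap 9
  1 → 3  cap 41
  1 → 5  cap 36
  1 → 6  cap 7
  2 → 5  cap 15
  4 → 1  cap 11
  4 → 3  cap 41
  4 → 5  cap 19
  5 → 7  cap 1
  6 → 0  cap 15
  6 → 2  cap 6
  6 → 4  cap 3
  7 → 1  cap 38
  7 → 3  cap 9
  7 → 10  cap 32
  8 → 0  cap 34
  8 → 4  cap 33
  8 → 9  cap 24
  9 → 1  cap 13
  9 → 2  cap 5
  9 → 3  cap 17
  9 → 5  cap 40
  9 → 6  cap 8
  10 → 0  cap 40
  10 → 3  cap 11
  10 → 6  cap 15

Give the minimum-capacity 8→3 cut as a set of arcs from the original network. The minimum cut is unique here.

augment #1: 8→4→3 push 33
augment #2: 8→9→3 push 17
augment #3: 8→0→4→3 push 8
augment #4: 8→9→1→3 push 7
augment #5: 8→0→4→1→3 push 11
augment #6: 8→0→9→1→3 push 6
augment #7: 8→0→4→5→7→3 push 1
max flow = 83; residual-reachable set from 8 gives S-side
cut edges (S→T): {(4,1), (4,3), (5,7), (9,1), (9,3)} total cap 83

Min-cut arcs: {(4,1), (4,3), (5,7), (9,1), (9,3)} (total capacity 83)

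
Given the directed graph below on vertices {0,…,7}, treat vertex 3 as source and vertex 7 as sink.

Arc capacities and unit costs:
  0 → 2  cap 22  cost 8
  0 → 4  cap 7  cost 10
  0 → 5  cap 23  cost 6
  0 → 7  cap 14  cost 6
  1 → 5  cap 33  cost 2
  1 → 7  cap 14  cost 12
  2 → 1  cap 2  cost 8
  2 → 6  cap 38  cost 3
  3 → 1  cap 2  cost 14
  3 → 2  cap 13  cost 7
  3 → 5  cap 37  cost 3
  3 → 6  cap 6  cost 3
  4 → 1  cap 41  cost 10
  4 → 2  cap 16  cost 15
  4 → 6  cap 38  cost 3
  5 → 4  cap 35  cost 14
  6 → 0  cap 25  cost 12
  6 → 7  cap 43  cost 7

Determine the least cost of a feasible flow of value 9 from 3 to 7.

shortest-cost path #1: 3→6→7 push 6 @ unit cost 10 (adds 60)
shortest-cost path #2: 3→2→6→7 push 3 @ unit cost 17 (adds 51)
total cost = 111

Minimum cost for 9 units: 111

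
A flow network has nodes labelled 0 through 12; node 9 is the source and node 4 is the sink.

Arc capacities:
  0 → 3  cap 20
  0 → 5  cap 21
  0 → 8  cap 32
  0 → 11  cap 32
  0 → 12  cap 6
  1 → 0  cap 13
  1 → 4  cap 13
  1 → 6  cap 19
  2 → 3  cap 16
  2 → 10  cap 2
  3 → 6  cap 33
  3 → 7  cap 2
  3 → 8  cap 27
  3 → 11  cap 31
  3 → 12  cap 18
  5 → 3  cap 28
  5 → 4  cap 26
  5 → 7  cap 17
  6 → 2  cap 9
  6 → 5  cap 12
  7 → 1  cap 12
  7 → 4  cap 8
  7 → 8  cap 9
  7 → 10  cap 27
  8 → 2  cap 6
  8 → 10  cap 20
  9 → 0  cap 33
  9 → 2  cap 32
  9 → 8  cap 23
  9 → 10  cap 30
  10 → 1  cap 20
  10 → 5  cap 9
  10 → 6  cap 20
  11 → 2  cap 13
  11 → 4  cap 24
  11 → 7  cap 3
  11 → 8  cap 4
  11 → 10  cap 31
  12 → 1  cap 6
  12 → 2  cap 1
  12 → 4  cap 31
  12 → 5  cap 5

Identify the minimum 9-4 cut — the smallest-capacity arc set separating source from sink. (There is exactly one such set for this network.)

Min-cut arcs: {(2,3), (6,5), (9,0), (10,1), (10,5)} (total capacity 90)

augment #1: 9→0→5→4 push 21
augment #2: 9→0→11→4 push 12
augment #3: 9→10→1→4 push 13
augment #4: 9→10→5→4 push 5
augment #5: 9→2→3→7→4 push 2
augment #6: 9→2→3→11→4 push 12
augment #7: 9→2→3→12→4 push 2
augment #8: 9→10→5→7→4 push 4
augment #9: 9→10→1→0→12→4 push 6
augment #10: 9→10→6→5→7→4 push 2
augment #11: 9→2→10→1→0→3→12→4 push 1
augment #12: 9→2→10→6→5→3→12→4 push 1
augment #13: 9→8→10→6→5→3→12→4 push 9
max flow = 90; residual-reachable set from 9 gives S-side
cut edges (S→T): {(2,3), (6,5), (9,0), (10,1), (10,5)} total cap 90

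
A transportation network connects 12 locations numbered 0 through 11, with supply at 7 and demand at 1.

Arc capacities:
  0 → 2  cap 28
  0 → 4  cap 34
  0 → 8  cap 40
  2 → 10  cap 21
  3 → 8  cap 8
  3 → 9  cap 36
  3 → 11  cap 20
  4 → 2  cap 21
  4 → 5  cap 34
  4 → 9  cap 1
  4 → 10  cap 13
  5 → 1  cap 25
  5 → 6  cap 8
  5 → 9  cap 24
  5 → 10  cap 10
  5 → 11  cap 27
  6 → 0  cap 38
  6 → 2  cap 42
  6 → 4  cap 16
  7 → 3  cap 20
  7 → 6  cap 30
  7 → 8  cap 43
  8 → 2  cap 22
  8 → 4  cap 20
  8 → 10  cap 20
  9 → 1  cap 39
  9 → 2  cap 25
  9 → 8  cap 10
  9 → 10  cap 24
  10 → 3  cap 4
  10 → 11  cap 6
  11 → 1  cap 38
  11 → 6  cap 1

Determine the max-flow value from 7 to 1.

Maximum flow value: 65

augment #1: 7→3→9→1 bottleneck 20, total now 20
augment #2: 7→6→4→5→1 bottleneck 16, total now 36
augment #3: 7→8→4→5→1 bottleneck 9, total now 45
augment #4: 7→8→4→9→1 bottleneck 1, total now 46
augment #5: 7→8→10→11→1 bottleneck 6, total now 52
augment #6: 7→8→4→5→9→1 bottleneck 9, total now 61
augment #7: 7→8→10→3→9→1 bottleneck 4, total now 65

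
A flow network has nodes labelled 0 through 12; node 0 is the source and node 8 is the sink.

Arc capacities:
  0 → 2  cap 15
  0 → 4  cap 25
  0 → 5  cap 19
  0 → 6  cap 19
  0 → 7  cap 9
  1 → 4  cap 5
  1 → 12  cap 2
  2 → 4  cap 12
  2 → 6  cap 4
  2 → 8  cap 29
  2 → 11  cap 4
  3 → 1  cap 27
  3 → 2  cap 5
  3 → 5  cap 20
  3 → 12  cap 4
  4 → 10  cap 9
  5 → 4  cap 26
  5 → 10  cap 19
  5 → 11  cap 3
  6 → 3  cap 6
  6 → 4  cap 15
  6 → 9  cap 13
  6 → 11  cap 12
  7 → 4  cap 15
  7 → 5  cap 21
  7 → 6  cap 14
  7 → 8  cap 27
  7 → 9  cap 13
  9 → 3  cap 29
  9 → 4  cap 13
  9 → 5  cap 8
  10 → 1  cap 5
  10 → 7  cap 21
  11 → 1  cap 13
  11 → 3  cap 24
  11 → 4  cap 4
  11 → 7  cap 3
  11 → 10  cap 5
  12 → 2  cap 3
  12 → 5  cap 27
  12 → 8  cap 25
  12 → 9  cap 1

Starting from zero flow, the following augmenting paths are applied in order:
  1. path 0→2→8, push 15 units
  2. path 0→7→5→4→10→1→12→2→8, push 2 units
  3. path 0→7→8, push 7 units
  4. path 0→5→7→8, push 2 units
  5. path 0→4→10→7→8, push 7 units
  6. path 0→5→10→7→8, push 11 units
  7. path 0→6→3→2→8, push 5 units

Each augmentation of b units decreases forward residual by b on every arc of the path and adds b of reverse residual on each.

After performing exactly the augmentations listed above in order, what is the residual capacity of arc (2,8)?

after path 1 (0→2→8, push 15): res(2,8)=14
after path 2 (0→7→5→4→10→1→12→2→8, push 2): res(2,8)=12
after path 3 (0→7→8, push 7): res(2,8)=12
after path 4 (0→5→7→8, push 2): res(2,8)=12
after path 5 (0→4→10→7→8, push 7): res(2,8)=12
after path 6 (0→5→10→7→8, push 11): res(2,8)=12
after path 7 (0→6→3→2→8, push 5): res(2,8)=7

Residual capacity of (2,8): 7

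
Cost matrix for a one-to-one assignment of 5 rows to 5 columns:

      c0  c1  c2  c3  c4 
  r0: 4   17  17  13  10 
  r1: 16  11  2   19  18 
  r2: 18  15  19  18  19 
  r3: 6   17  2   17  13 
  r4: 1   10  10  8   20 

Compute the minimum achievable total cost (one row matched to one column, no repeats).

Minimum assignment cost: 41

optimal assignment: row0→col4 (cost 10), row1→col2 (cost 2), row2→col1 (cost 15), row3→col0 (cost 6), row4→col3 (cost 8)
total = 10 + 2 + 15 + 6 + 8 = 41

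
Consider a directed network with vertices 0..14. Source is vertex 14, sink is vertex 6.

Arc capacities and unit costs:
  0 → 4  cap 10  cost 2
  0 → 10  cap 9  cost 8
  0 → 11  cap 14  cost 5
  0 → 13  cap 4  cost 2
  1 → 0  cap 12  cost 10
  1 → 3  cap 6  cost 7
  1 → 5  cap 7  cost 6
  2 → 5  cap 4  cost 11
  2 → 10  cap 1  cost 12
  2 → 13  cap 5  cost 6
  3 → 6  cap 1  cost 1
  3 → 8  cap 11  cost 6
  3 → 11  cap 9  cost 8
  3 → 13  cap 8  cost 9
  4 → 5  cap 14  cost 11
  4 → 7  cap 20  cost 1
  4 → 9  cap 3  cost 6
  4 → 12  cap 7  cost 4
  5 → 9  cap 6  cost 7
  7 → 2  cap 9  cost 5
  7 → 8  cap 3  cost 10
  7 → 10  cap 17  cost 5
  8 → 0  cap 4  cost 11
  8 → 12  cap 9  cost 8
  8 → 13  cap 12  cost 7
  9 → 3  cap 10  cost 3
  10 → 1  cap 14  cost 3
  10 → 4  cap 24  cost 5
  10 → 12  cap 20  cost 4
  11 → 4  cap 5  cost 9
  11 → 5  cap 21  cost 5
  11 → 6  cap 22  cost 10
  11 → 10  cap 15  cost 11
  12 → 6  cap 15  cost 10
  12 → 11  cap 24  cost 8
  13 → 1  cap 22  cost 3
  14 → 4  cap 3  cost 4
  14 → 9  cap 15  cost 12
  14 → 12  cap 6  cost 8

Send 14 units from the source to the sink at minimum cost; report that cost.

shortest-cost path #1: 14→4→9→3→6 push 1 @ unit cost 14 (adds 14)
shortest-cost path #2: 14→12→6 push 6 @ unit cost 18 (adds 108)
shortest-cost path #3: 14→4→12→6 push 2 @ unit cost 18 (adds 36)
shortest-cost path #4: 14→9→4→12→6 push 1 @ unit cost 20 (adds 20)
shortest-cost path #5: 14→9→3→11→6 push 4 @ unit cost 33 (adds 132)
total cost = 310

Minimum cost for 14 units: 310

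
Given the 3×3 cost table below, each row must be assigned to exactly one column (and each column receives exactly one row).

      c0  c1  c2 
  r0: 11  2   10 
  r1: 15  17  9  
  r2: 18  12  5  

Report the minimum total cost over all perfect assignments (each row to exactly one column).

optimal assignment: row0→col1 (cost 2), row1→col0 (cost 15), row2→col2 (cost 5)
total = 2 + 15 + 5 = 22

Minimum assignment cost: 22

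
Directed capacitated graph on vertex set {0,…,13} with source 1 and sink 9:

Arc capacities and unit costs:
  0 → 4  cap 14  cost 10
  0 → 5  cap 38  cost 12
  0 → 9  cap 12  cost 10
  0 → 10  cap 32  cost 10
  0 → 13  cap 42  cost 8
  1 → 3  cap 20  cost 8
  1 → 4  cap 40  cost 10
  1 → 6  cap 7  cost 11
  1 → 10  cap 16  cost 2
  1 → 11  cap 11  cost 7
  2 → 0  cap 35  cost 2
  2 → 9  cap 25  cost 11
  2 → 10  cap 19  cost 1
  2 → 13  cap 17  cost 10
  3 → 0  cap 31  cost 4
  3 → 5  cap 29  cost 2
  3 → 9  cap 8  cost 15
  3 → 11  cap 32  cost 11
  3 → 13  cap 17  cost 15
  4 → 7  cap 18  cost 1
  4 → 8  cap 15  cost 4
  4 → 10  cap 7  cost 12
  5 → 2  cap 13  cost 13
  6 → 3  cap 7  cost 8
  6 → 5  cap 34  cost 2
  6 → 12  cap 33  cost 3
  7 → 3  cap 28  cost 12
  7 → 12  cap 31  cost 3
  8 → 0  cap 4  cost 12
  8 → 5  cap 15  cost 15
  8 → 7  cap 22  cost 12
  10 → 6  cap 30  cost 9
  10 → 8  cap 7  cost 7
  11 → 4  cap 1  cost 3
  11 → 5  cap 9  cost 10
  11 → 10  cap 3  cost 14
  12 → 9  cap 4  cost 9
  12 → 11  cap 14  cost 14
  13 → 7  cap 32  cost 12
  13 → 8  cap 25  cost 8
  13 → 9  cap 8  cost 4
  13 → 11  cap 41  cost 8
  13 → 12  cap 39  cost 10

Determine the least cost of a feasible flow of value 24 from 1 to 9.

Minimum cost for 24 units: 540

shortest-cost path #1: 1→3→0→9 push 12 @ unit cost 22 (adds 264)
shortest-cost path #2: 1→3→9 push 8 @ unit cost 23 (adds 184)
shortest-cost path #3: 1→6→12→9 push 4 @ unit cost 23 (adds 92)
total cost = 540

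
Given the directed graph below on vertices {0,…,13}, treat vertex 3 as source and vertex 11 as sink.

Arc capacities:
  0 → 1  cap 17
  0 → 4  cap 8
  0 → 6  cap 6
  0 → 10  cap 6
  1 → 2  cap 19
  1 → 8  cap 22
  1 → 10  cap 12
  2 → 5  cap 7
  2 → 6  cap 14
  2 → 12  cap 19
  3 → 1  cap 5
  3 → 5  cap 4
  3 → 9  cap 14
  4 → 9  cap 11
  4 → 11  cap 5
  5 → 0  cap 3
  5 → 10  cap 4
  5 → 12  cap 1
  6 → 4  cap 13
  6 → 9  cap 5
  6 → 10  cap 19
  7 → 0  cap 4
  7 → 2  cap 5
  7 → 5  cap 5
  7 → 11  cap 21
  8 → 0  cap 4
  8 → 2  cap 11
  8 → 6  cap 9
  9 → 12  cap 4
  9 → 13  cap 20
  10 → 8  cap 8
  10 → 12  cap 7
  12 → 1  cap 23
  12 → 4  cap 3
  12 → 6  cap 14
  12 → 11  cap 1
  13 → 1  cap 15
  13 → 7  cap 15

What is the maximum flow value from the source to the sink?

Maximum flow value: 21

augment #1: 3→5→12→11 bottleneck 1, total now 1
augment #2: 3→5→0→4→11 bottleneck 3, total now 4
augment #3: 3→9→12→4→11 bottleneck 2, total now 6
augment #4: 3→9→13→7→11 bottleneck 12, total now 18
augment #5: 3→1→2→6→9→13→7→11 bottleneck 3, total now 21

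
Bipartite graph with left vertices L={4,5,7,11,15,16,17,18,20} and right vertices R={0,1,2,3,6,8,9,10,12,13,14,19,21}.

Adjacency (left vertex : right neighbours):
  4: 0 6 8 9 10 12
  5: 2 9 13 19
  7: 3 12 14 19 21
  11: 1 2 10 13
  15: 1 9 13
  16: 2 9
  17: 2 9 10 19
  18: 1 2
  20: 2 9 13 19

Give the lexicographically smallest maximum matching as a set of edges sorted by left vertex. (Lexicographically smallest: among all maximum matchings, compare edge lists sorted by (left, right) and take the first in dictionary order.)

|M| = 8 (so the lex-smallest maximum matching has 8 edges)
process left vertices in ascending order; for each, take the smallest-labelled available neighbour that still permits 8 edges overall, or leave it unmatched if none does
lex-smallest matching: {4-0, 5-2, 7-3, 11-1, 15-13, 16-9, 17-10, 20-19}

Lex-smallest maximum matching: {(4,0), (5,2), (7,3), (11,1), (15,13), (16,9), (17,10), (20,19)}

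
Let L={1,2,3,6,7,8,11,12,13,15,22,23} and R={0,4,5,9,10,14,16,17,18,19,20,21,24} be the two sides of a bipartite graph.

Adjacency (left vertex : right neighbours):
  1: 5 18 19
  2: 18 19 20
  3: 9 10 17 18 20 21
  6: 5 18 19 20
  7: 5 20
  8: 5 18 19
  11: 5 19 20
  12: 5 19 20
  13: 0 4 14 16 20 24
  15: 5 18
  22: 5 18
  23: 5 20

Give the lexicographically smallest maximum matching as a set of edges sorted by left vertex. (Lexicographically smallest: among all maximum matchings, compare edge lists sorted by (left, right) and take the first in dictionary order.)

|M| = 6 (so the lex-smallest maximum matching has 6 edges)
process left vertices in ascending order; for each, take the smallest-labelled available neighbour that still permits 6 edges overall, or leave it unmatched if none does
lex-smallest matching: {1-5, 2-18, 3-9, 6-19, 7-20, 13-0}

Lex-smallest maximum matching: {(1,5), (2,18), (3,9), (6,19), (7,20), (13,0)}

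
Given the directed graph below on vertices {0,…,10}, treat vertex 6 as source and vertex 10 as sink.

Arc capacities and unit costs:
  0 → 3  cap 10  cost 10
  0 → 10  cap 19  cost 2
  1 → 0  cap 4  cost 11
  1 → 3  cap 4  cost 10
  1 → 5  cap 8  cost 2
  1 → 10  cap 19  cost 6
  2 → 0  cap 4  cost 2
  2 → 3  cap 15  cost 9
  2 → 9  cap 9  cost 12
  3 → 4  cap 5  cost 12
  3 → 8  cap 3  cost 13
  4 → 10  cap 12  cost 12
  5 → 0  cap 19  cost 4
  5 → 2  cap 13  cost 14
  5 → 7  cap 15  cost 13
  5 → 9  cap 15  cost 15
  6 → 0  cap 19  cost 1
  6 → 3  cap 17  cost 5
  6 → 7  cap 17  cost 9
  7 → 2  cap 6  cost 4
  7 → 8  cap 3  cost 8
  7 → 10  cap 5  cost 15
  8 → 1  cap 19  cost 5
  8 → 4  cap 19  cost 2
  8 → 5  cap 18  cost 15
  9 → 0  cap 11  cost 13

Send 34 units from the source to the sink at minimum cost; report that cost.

Minimum cost for 34 units: 464

shortest-cost path #1: 6→0→10 push 19 @ unit cost 3 (adds 57)
shortest-cost path #2: 6→7→10 push 5 @ unit cost 24 (adds 120)
shortest-cost path #3: 6→7→8→1→10 push 3 @ unit cost 28 (adds 84)
shortest-cost path #4: 6→3→4→10 push 5 @ unit cost 29 (adds 145)
shortest-cost path #5: 6→3→8→1→10 push 2 @ unit cost 29 (adds 58)
total cost = 464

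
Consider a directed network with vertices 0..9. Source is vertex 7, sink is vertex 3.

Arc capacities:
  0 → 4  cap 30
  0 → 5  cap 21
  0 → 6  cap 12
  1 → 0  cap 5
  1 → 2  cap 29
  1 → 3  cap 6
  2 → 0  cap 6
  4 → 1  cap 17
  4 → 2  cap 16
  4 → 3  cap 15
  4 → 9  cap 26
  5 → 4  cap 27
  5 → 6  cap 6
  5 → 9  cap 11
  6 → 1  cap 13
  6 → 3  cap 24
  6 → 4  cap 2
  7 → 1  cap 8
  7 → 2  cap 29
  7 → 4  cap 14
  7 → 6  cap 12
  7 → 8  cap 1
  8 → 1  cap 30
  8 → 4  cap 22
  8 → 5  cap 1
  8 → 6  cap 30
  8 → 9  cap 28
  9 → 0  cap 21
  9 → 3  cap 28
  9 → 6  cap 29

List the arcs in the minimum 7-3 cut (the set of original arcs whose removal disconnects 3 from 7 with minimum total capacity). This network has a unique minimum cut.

Min-cut arcs: {(2,0), (7,1), (7,4), (7,6), (7,8)} (total capacity 41)

augment #1: 7→1→3 push 6
augment #2: 7→4→3 push 14
augment #3: 7→6→3 push 12
augment #4: 7→8→4→3 push 1
augment #5: 7→1→0→6→3 push 2
augment #6: 7→2→0→6→3 push 6
max flow = 41; residual-reachable set from 7 gives S-side
cut edges (S→T): {(2,0), (7,1), (7,4), (7,6), (7,8)} total cap 41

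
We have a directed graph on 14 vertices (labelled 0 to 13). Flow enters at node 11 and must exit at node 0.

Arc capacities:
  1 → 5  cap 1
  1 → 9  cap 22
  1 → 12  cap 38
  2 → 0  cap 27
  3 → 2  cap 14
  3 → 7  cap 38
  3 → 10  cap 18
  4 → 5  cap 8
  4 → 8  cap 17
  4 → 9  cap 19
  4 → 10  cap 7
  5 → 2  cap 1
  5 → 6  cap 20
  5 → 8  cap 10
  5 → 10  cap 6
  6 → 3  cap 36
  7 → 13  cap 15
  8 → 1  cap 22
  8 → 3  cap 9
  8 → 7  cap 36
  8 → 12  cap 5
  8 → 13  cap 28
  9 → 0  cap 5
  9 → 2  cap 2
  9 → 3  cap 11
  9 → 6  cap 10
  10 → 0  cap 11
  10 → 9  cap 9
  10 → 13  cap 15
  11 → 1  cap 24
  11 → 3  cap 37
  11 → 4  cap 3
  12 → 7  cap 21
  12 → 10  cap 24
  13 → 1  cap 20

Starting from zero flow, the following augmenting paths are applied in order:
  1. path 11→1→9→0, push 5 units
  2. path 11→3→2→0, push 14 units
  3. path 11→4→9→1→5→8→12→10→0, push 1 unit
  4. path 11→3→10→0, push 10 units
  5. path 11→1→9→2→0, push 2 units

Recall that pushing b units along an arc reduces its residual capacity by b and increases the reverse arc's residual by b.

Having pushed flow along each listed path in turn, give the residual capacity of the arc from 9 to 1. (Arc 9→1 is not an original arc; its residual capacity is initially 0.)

after path 1 (11→1→9→0, push 5): res(9,1)=5
after path 2 (11→3→2→0, push 14): res(9,1)=5
after path 3 (11→4→9→1→5→8→12→10→0, push 1): res(9,1)=4
after path 4 (11→3→10→0, push 10): res(9,1)=4
after path 5 (11→1→9→2→0, push 2): res(9,1)=6

Residual capacity of (9,1): 6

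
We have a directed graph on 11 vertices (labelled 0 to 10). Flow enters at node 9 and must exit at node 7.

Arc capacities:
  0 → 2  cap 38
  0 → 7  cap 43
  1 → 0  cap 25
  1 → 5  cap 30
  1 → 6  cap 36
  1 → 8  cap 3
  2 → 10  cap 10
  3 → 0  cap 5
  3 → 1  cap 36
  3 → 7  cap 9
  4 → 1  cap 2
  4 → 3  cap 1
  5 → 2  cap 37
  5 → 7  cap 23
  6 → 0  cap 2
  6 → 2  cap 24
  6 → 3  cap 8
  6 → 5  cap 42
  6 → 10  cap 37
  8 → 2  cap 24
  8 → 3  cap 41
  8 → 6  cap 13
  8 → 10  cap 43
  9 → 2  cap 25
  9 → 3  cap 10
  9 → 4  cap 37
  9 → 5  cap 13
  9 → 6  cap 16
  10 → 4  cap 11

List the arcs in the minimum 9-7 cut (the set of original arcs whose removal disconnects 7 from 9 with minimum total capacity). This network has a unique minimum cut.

augment #1: 9→3→7 push 9
augment #2: 9→5→7 push 13
augment #3: 9→3→0→7 push 1
augment #4: 9→6→0→7 push 2
augment #5: 9→6→5→7 push 10
augment #6: 9→4→1→0→7 push 2
augment #7: 9→4→3→0→7 push 1
augment #8: 9→6→3→0→7 push 3
augment #9: 9→6→3→1→0→7 push 1
max flow = 42; residual-reachable set from 9 gives S-side
cut edges (S→T): {(4,1), (4,3), (9,3), (9,5), (9,6)} total cap 42

Min-cut arcs: {(4,1), (4,3), (9,3), (9,5), (9,6)} (total capacity 42)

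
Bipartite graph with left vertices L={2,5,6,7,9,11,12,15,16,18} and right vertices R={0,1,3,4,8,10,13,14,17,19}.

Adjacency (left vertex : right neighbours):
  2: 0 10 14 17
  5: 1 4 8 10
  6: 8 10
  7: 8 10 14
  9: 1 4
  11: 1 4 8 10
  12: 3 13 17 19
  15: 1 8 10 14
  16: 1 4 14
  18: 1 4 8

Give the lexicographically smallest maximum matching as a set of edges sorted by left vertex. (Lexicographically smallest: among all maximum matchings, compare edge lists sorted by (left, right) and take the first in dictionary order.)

Lex-smallest maximum matching: {(2,0), (5,1), (6,8), (7,10), (9,4), (12,3), (15,14)}

|M| = 7 (so the lex-smallest maximum matching has 7 edges)
process left vertices in ascending order; for each, take the smallest-labelled available neighbour that still permits 7 edges overall, or leave it unmatched if none does
lex-smallest matching: {2-0, 5-1, 6-8, 7-10, 9-4, 12-3, 15-14}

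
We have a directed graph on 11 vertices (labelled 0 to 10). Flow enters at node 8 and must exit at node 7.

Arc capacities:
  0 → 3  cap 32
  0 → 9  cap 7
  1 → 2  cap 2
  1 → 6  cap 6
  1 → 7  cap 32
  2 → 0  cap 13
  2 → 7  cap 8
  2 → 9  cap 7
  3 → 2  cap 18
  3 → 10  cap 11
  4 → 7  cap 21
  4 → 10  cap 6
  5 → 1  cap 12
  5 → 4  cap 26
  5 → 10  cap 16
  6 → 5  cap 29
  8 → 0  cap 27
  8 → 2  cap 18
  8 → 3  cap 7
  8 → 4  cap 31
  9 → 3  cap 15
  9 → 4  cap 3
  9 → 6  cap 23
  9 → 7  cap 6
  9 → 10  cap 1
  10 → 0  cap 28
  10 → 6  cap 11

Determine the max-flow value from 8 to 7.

augment #1: 8→2→7 bottleneck 8, total now 8
augment #2: 8→4→7 bottleneck 21, total now 29
augment #3: 8→0→9→7 bottleneck 6, total now 35
augment #4: 8→0→9→6→5→1→7 bottleneck 1, total now 36
augment #5: 8→2→9→6→5→1→7 bottleneck 7, total now 43
augment #6: 8→3→10→6→5→1→7 bottleneck 4, total now 47

Maximum flow value: 47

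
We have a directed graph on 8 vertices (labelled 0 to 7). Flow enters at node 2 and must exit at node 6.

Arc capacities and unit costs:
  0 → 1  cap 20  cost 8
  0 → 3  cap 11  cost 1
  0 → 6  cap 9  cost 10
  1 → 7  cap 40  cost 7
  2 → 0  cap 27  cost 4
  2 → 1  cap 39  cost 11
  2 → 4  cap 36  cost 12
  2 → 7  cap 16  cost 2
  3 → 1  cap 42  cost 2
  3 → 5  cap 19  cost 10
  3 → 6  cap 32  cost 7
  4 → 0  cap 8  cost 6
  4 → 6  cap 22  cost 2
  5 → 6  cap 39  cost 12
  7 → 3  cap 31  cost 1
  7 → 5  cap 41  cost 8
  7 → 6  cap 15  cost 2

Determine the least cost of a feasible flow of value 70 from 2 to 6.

shortest-cost path #1: 2→7→6 push 15 @ unit cost 4 (adds 60)
shortest-cost path #2: 2→7→3→6 push 1 @ unit cost 10 (adds 10)
shortest-cost path #3: 2→0→3→6 push 11 @ unit cost 12 (adds 132)
shortest-cost path #4: 2→4→6 push 22 @ unit cost 14 (adds 308)
shortest-cost path #5: 2→0→6 push 9 @ unit cost 14 (adds 126)
shortest-cost path #6: 2→1→7→3→6 push 12 @ unit cost 26 (adds 312)
total cost = 948

Minimum cost for 70 units: 948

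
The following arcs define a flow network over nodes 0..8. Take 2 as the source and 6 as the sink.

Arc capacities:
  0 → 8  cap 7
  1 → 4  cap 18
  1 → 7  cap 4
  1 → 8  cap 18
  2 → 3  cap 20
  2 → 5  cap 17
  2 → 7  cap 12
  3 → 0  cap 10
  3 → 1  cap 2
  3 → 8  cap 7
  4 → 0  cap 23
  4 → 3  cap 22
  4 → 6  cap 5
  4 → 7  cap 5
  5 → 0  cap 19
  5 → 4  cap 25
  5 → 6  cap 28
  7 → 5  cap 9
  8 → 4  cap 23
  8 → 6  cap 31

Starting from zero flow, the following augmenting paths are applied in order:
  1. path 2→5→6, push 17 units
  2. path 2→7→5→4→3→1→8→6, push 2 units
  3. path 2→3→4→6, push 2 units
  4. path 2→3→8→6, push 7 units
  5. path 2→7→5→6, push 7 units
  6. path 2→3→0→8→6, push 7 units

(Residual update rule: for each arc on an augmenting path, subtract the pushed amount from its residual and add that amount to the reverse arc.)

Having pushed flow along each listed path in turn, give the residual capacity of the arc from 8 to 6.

Residual capacity of (8,6): 15

after path 1 (2→5→6, push 17): res(8,6)=31
after path 2 (2→7→5→4→3→1→8→6, push 2): res(8,6)=29
after path 3 (2→3→4→6, push 2): res(8,6)=29
after path 4 (2→3→8→6, push 7): res(8,6)=22
after path 5 (2→7→5→6, push 7): res(8,6)=22
after path 6 (2→3→0→8→6, push 7): res(8,6)=15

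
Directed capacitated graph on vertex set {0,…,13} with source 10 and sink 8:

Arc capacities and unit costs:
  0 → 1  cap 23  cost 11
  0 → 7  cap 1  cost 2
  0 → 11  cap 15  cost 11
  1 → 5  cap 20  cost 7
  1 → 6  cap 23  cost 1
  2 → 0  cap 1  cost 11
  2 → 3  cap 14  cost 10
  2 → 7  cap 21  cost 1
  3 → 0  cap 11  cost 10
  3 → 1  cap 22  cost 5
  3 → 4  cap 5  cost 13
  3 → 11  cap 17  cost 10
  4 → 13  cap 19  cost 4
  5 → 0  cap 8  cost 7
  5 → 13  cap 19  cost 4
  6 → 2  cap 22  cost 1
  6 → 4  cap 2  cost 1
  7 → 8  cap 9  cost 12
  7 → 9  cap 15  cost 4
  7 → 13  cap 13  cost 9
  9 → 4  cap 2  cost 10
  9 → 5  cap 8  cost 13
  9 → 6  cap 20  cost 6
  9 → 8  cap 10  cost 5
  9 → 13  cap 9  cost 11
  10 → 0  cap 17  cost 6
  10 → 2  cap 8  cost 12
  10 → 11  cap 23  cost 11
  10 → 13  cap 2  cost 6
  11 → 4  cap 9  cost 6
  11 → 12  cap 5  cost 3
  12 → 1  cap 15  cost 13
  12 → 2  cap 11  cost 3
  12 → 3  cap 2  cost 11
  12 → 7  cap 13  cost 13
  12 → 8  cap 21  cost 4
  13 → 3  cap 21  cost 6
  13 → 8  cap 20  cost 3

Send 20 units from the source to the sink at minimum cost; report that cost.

shortest-cost path #1: 10→13→8 push 2 @ unit cost 9 (adds 18)
shortest-cost path #2: 10→0→7→9→8 push 1 @ unit cost 17 (adds 17)
shortest-cost path #3: 10→11→12→8 push 5 @ unit cost 18 (adds 90)
shortest-cost path #4: 10→2→7→9→8 push 8 @ unit cost 22 (adds 176)
shortest-cost path #5: 10→11→4→13→8 push 4 @ unit cost 24 (adds 96)
total cost = 397

Minimum cost for 20 units: 397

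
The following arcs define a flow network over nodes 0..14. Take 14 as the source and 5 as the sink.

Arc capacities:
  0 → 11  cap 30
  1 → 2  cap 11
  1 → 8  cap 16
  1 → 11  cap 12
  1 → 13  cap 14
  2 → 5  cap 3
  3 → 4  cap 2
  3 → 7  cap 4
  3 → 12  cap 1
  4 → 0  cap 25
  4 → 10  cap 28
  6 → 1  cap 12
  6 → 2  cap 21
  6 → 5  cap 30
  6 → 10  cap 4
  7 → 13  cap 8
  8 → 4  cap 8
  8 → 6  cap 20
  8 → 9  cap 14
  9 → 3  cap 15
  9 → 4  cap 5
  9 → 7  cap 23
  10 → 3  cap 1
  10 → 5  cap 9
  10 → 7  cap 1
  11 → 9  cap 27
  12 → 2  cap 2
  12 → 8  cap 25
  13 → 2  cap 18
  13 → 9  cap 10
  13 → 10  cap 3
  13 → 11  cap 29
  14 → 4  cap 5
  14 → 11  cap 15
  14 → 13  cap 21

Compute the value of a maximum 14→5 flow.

augment #1: 14→4→10→5 bottleneck 5, total now 5
augment #2: 14→13→2→5 bottleneck 3, total now 8
augment #3: 14→13→10→5 bottleneck 3, total now 11
augment #4: 14→11→9→4→10→5 bottleneck 1, total now 12
augment #5: 14→11→9→3→12→8→6→5 bottleneck 1, total now 13

Maximum flow value: 13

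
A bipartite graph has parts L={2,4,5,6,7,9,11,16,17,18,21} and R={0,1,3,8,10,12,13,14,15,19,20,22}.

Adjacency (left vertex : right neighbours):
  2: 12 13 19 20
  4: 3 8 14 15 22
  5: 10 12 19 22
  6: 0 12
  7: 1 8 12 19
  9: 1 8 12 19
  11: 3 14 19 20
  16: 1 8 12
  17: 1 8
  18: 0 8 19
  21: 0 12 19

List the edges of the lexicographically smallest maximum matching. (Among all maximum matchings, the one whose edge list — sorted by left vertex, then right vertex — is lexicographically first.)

Lex-smallest maximum matching: {(2,13), (4,3), (5,10), (6,0), (7,1), (9,8), (11,14), (16,12), (18,19)}

|M| = 9 (so the lex-smallest maximum matching has 9 edges)
process left vertices in ascending order; for each, take the smallest-labelled available neighbour that still permits 9 edges overall, or leave it unmatched if none does
lex-smallest matching: {2-13, 4-3, 5-10, 6-0, 7-1, 9-8, 11-14, 16-12, 18-19}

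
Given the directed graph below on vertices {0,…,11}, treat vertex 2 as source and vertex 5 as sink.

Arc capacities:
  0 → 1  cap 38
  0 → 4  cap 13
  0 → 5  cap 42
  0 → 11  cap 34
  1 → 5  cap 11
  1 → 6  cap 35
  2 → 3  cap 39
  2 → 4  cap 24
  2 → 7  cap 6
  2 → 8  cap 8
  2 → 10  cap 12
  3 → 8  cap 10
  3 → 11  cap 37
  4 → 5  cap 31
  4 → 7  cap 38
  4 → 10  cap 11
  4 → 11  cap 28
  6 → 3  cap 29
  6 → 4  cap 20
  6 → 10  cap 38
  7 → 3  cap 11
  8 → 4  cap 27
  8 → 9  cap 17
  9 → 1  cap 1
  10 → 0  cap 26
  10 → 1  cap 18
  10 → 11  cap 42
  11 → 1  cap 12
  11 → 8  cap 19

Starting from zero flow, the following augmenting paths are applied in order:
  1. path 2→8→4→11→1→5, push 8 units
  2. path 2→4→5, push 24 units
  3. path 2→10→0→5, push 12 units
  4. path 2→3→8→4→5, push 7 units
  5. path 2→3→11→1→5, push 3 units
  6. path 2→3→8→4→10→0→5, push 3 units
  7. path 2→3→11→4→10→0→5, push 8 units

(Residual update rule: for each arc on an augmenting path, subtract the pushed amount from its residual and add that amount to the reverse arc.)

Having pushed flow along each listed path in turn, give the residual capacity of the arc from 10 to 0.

Residual capacity of (10,0): 3

after path 1 (2→8→4→11→1→5, push 8): res(10,0)=26
after path 2 (2→4→5, push 24): res(10,0)=26
after path 3 (2→10→0→5, push 12): res(10,0)=14
after path 4 (2→3→8→4→5, push 7): res(10,0)=14
after path 5 (2→3→11→1→5, push 3): res(10,0)=14
after path 6 (2→3→8→4→10→0→5, push 3): res(10,0)=11
after path 7 (2→3→11→4→10→0→5, push 8): res(10,0)=3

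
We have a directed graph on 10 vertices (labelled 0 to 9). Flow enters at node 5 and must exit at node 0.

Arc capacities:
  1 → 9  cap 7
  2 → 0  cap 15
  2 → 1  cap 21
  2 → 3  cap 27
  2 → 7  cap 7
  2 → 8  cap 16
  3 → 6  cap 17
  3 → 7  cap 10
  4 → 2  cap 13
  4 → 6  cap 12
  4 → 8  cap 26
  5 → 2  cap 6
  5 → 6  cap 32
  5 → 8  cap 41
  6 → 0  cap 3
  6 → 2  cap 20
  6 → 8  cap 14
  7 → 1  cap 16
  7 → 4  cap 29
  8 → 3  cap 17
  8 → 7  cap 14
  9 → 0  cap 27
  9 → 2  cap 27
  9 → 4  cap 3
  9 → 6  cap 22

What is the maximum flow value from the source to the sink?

Maximum flow value: 25

augment #1: 5→2→0 bottleneck 6, total now 6
augment #2: 5→6→0 bottleneck 3, total now 9
augment #3: 5→6→2→0 bottleneck 9, total now 18
augment #4: 5→6→2→1→9→0 bottleneck 7, total now 25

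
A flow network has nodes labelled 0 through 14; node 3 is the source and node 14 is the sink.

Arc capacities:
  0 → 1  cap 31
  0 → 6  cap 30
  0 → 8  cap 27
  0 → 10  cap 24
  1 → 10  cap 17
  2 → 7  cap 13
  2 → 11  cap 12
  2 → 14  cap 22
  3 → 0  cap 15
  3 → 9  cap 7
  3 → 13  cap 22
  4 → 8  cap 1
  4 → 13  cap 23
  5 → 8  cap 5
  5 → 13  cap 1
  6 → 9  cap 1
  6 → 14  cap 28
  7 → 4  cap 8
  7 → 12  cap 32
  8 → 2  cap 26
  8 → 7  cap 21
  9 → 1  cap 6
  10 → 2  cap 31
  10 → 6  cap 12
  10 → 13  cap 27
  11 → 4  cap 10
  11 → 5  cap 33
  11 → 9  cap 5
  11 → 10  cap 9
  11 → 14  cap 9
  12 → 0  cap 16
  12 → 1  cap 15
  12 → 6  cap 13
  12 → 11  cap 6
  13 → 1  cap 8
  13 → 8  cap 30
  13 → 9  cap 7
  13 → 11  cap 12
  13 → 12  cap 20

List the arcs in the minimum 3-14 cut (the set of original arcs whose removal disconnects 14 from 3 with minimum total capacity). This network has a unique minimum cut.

augment #1: 3→0→6→14 push 15
augment #2: 3→13→11→14 push 9
augment #3: 3→13→8→2→14 push 13
augment #4: 3→9→1→10→2→14 push 6
max flow = 43; residual-reachable set from 3 gives S-side
cut edges (S→T): {(3,0), (3,13), (9,1)} total cap 43

Min-cut arcs: {(3,0), (3,13), (9,1)} (total capacity 43)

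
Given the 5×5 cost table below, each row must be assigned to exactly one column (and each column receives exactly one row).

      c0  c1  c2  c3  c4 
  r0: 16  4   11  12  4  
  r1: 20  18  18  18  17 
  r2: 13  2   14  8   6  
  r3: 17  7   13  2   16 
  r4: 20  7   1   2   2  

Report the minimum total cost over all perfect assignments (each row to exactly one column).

optimal assignment: row0→col4 (cost 4), row1→col0 (cost 20), row2→col1 (cost 2), row3→col3 (cost 2), row4→col2 (cost 1)
total = 4 + 20 + 2 + 2 + 1 = 29

Minimum assignment cost: 29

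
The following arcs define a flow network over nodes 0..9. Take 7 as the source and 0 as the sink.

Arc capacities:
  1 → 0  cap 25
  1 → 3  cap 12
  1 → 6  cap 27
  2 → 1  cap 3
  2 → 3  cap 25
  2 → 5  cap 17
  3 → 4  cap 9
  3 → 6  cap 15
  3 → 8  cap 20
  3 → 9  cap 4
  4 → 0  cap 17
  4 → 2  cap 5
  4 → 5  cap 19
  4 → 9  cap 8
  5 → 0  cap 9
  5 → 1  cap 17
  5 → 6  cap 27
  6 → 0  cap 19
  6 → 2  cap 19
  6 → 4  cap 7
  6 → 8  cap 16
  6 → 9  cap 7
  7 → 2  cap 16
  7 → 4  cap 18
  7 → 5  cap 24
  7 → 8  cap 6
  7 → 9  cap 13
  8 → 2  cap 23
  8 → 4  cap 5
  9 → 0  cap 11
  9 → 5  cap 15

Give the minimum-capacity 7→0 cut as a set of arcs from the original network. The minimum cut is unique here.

Min-cut arcs: {(2,1), (4,0), (5,0), (5,1), (6,0), (9,0)} (total capacity 76)

augment #1: 7→4→0 push 17
augment #2: 7→5→0 push 9
augment #3: 7→9→0 push 11
augment #4: 7→2→1→0 push 3
augment #5: 7→5→1→0 push 15
augment #6: 7→2→3→6→0 push 13
augment #7: 7→4→5→1→0 push 1
augment #8: 7→9→5→1→0 push 1
augment #9: 7→9→5→6→0 push 1
augment #10: 7→8→2→3→6→0 push 2
augment #11: 7→8→2→5→6→0 push 3
max flow = 76; residual-reachable set from 7 gives S-side
cut edges (S→T): {(2,1), (4,0), (5,0), (5,1), (6,0), (9,0)} total cap 76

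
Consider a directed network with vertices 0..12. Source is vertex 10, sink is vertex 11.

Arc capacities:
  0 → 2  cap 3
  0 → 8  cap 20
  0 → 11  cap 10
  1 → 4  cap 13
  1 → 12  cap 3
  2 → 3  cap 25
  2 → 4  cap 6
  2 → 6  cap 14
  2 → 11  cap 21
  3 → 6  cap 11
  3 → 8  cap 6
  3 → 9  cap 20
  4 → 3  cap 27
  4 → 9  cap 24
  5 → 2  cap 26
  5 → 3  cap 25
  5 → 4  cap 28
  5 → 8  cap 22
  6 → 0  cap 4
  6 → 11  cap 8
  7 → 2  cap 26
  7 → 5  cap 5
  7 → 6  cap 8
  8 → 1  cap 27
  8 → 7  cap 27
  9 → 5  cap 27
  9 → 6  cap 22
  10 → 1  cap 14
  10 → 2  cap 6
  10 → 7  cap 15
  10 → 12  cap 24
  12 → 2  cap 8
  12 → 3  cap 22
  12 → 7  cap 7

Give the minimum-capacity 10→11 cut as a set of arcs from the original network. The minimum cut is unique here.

augment #1: 10→2→11 push 6
augment #2: 10→7→2→11 push 15
augment #3: 10→12→2→6→11 push 8
augment #4: 10→12→3→6→0→11 push 4
max flow = 33; residual-reachable set from 10 gives S-side
cut edges (S→T): {(2,11), (6,0), (6,11)} total cap 33

Min-cut arcs: {(2,11), (6,0), (6,11)} (total capacity 33)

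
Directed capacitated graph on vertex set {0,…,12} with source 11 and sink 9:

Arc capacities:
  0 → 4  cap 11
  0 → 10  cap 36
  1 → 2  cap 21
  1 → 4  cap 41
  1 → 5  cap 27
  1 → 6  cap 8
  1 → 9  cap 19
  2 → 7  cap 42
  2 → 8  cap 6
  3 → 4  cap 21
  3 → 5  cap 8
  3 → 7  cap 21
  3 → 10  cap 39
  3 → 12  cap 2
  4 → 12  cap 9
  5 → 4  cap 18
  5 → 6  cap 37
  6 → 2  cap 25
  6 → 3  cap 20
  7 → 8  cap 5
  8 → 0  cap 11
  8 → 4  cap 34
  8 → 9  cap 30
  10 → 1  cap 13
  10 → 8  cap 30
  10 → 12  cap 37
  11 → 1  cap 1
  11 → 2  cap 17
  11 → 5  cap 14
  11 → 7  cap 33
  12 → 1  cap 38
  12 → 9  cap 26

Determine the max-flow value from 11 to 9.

augment #1: 11→1→9 bottleneck 1, total now 1
augment #2: 11→2→8→9 bottleneck 6, total now 7
augment #3: 11→7→8→9 bottleneck 5, total now 12
augment #4: 11→5→4→12→9 bottleneck 9, total now 21
augment #5: 11→5→6→3→12→9 bottleneck 2, total now 23
augment #6: 11→5→6→3→10→1→9 bottleneck 3, total now 26

Maximum flow value: 26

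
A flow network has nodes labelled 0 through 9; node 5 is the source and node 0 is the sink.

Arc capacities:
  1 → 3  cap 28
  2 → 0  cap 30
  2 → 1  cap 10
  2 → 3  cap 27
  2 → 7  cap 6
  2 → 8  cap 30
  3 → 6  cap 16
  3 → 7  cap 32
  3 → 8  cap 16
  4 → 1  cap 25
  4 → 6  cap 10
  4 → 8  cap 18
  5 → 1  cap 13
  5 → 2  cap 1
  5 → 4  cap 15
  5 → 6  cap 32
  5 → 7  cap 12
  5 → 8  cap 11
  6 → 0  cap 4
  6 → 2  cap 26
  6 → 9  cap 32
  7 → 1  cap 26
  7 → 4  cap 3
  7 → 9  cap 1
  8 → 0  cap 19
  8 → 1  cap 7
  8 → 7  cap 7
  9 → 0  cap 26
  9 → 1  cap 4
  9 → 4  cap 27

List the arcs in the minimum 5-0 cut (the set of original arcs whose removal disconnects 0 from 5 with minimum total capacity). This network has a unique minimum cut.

augment #1: 5→2→0 push 1
augment #2: 5→6→0 push 4
augment #3: 5→8→0 push 11
augment #4: 5→4→8→0 push 8
augment #5: 5→6→2→0 push 26
augment #6: 5→6→9→0 push 2
augment #7: 5→7→9→0 push 1
augment #8: 5→4→6→9→0 push 7
augment #9: 5→1→3→6→9→0 push 13
augment #10: 5→7→4→6→9→0 push 3
max flow = 76; residual-reachable set from 5 gives S-side
cut edges (S→T): {(5,2), (6,0), (6,2), (8,0), (9,0)} total cap 76

Min-cut arcs: {(5,2), (6,0), (6,2), (8,0), (9,0)} (total capacity 76)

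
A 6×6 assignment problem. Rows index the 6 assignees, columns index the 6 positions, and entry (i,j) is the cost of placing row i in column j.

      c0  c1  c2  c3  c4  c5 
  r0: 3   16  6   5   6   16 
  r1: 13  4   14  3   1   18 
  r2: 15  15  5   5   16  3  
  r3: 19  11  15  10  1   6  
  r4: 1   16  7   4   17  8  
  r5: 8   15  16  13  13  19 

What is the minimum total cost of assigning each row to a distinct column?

optimal assignment: row0→col2 (cost 6), row1→col1 (cost 4), row2→col5 (cost 3), row3→col4 (cost 1), row4→col3 (cost 4), row5→col0 (cost 8)
total = 6 + 4 + 3 + 1 + 4 + 8 = 26

Minimum assignment cost: 26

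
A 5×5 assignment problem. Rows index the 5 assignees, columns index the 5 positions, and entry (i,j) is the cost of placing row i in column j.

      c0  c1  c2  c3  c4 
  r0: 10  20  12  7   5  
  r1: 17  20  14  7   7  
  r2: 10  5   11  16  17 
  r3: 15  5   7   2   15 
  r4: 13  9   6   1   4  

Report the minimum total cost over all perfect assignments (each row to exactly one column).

Minimum assignment cost: 30

one of 2 optimal assignments: row0→col0 (cost 10), row1→col4 (cost 7), row2→col1 (cost 5), row3→col2 (cost 7), row4→col3 (cost 1)
total = 10 + 7 + 5 + 7 + 1 = 30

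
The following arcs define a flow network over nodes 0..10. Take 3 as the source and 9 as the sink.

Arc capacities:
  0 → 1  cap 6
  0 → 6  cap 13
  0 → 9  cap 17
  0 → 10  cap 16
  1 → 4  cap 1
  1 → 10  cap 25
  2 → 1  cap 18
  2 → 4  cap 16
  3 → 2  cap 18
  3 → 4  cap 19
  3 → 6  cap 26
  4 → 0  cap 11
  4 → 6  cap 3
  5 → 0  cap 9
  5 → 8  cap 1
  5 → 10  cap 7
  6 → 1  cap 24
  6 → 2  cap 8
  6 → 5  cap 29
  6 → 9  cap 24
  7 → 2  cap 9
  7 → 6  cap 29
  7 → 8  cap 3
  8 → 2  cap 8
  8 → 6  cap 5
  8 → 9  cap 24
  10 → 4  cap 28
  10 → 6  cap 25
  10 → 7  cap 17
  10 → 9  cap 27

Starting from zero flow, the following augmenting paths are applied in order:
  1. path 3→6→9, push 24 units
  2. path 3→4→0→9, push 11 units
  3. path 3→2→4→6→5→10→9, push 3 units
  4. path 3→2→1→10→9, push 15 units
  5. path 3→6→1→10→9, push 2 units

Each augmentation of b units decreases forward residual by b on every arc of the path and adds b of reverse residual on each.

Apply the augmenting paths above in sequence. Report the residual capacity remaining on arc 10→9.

after path 1 (3→6→9, push 24): res(10,9)=27
after path 2 (3→4→0→9, push 11): res(10,9)=27
after path 3 (3→2→4→6→5→10→9, push 3): res(10,9)=24
after path 4 (3→2→1→10→9, push 15): res(10,9)=9
after path 5 (3→6→1→10→9, push 2): res(10,9)=7

Residual capacity of (10,9): 7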